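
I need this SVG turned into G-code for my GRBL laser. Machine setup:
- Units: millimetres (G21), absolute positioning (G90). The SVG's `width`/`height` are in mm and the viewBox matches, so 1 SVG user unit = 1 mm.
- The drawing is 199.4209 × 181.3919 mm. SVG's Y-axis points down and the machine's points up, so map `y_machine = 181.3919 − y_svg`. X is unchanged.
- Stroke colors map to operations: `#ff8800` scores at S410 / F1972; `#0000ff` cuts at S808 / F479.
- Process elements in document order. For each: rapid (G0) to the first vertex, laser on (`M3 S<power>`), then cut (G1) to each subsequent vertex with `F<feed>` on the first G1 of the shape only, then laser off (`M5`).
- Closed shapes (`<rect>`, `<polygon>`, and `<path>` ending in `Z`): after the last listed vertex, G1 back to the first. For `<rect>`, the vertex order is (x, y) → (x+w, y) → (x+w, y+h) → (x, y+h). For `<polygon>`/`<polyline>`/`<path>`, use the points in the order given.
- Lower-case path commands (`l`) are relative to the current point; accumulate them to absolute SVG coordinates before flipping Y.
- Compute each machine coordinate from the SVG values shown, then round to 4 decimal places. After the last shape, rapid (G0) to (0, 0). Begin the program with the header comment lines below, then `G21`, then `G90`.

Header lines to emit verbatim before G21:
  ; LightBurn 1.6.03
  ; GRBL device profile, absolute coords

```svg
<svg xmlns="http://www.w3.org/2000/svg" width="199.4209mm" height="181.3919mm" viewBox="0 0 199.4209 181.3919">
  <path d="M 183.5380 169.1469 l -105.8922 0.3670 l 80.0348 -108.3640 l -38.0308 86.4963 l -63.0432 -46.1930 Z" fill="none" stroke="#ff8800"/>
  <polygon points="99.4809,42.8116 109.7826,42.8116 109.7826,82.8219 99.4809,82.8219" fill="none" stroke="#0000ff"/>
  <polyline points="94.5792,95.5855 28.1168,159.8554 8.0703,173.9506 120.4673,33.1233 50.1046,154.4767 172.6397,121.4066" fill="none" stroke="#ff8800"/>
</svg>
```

; LightBurn 1.6.03
; GRBL device profile, absolute coords
G21
G90
G0 X183.5380 Y12.2450
M3 S410
G1 X77.6458 Y11.8780 F1972
G1 X157.6806 Y120.2420
G1 X119.6498 Y33.7457
G1 X56.6066 Y79.9387
G1 X183.5380 Y12.2450
M5
G0 X99.4809 Y138.5803
M3 S808
G1 X109.7826 Y138.5803 F479
G1 X109.7826 Y98.5700
G1 X99.4809 Y98.5700
G1 X99.4809 Y138.5803
M5
G0 X94.5792 Y85.8064
M3 S410
G1 X28.1168 Y21.5365 F1972
G1 X8.0703 Y7.4413
G1 X120.4673 Y148.2686
G1 X50.1046 Y26.9152
G1 X172.6397 Y59.9853
M5
G0 X0.0000 Y0.0000

1 u = 1 mm; y_m = 181.3919 − y.

[1] `<path>` closed polygon, #ff8800→score S410 F1972: (183.5380,12.2450) → (77.6458,11.8780) → (157.6806,120.2420) → (119.6498,33.7457) → (56.6066,79.9387) → (183.5380,12.2450) (closed)

[2] `<polygon>` rectangle, #0000ff→cut S808 F479: (99.4809,138.5803) → (109.7826,138.5803) → (109.7826,98.5700) → (99.4809,98.5700) → (99.4809,138.5803) (closed)

[3] `<polyline>` open polyline, #ff8800→score S410 F1972: (94.5792,85.8064) → (28.1168,21.5365) → (8.0703,7.4413) → (120.4673,148.2686) → (50.1046,26.9152) → (172.6397,59.9853)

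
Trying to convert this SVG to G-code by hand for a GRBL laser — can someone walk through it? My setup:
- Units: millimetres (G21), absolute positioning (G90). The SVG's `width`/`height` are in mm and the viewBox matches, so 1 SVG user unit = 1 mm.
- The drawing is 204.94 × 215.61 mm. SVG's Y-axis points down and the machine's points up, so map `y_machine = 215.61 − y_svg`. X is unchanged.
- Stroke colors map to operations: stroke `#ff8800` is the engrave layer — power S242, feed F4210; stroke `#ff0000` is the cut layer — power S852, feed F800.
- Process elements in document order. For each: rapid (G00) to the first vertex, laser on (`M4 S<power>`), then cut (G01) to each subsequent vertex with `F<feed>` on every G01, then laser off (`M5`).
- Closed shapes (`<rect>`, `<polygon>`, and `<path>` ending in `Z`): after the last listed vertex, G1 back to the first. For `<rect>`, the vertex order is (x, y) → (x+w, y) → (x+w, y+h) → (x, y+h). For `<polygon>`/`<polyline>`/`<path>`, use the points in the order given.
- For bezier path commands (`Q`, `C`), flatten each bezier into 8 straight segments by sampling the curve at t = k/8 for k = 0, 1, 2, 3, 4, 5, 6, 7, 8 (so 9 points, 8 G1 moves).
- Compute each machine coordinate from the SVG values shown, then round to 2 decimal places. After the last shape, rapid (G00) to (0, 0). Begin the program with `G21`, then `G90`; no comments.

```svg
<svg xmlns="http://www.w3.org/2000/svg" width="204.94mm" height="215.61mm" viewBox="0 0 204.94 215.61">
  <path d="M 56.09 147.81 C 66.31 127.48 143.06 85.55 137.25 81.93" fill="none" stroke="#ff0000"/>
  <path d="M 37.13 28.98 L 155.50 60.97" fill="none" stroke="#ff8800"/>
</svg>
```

viewBox `0 0 204.94 215.61` with mm width/height → 1 unit = 1 mm. Flip: y_m = 215.61 − y_svg.

**Shape 1** — `<path>` cubic bezier, stroke `#ff0000` → cut (S852, F800). Control points (SVG): P0=(56.09,147.81), P1=(66.31,127.48), P2=(143.06,85.55), P3=(137.25,81.93); sampled at t=k/8. Machine vertices: (56.09,67.80) → (62.75,76.32) → (73.90,86.16) → (87.79,96.62) → (102.68,107.01) → (116.82,116.60) → (128.46,124.72) → (135.85,130.64) → (137.25,133.68). Open path.

**Shape 2** — `<path>` line segment, stroke `#ff8800` → engrave (S242, F4210). Machine vertices: (37.13,186.63) → (155.50,154.64). Open path.

G21
G90
G00 X56.09 Y67.80
M4 S852
G01 X62.75 Y76.32 F800
G01 X73.90 Y86.16 F800
G01 X87.79 Y96.62 F800
G01 X102.68 Y107.01 F800
G01 X116.82 Y116.60 F800
G01 X128.46 Y124.72 F800
G01 X135.85 Y130.64 F800
G01 X137.25 Y133.68 F800
M5
G00 X37.13 Y186.63
M4 S242
G01 X155.50 Y154.64 F4210
M5
G00 X0.00 Y0.00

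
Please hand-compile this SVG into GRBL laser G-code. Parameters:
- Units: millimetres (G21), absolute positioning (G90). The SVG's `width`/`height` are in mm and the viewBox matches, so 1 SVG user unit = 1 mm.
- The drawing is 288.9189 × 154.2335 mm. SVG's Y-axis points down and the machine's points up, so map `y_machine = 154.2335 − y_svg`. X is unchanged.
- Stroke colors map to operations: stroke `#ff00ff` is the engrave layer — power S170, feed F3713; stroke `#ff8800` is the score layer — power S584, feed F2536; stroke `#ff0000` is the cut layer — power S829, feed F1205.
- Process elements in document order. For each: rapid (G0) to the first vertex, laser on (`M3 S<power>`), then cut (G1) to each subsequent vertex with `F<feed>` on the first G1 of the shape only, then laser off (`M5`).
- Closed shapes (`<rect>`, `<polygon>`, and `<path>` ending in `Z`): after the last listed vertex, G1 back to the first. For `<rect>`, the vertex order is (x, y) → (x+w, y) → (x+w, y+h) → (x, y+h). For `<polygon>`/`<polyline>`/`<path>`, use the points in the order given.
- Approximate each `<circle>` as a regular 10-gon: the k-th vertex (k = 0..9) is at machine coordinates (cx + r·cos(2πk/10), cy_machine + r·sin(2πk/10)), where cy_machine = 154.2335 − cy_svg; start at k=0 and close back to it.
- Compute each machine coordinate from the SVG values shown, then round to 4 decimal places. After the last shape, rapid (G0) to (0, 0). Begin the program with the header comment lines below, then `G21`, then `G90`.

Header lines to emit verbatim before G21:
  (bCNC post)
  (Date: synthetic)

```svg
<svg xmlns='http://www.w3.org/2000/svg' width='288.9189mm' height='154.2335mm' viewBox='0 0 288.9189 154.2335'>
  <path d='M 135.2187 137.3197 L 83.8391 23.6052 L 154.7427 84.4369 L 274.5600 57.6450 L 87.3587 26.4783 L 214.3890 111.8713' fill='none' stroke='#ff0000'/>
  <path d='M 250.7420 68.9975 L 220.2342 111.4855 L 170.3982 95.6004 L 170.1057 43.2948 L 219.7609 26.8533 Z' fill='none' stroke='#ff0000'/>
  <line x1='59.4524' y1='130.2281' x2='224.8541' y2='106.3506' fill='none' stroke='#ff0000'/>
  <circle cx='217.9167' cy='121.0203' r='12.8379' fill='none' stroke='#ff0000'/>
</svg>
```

(bCNC post)
(Date: synthetic)
G21
G90
G0 X135.2187 Y16.9138
M3 S829
G1 X83.8391 Y130.6283 F1205
G1 X154.7427 Y69.7966
G1 X274.5600 Y96.5885
G1 X87.3587 Y127.7552
G1 X214.3890 Y42.3622
M5
G0 X250.7420 Y85.2360
M3 S829
G1 X220.2342 Y42.7480 F1205
G1 X170.3982 Y58.6331
G1 X170.1057 Y110.9387
G1 X219.7609 Y127.3802
G1 X250.7420 Y85.2360
M5
G0 X59.4524 Y24.0054
M3 S829
G1 X224.8541 Y47.8829 F1205
M5
G0 X230.7546 Y33.2132
M3 S829
G1 X228.3028 Y40.7591 F1205
G1 X221.8838 Y45.4228
G1 X213.9496 Y45.4228
G1 X207.5306 Y40.7591
G1 X205.0788 Y33.2132
G1 X207.5306 Y25.6673
G1 X213.9496 Y21.0036
G1 X221.8838 Y21.0036
G1 X228.3028 Y25.6673
G1 X230.7546 Y33.2132
M5
G0 X0.0000 Y0.0000

viewBox `0 0 288.9189 154.2335` with mm width/height → 1 unit = 1 mm. Flip: y_m = 154.2335 − y_svg.

**Shape 1** — `<path>` open polyline, stroke `#ff0000` → cut (S829, F1205). Machine vertices: (135.2187,16.9138) → (83.8391,130.6283) → (154.7427,69.7966) → (274.5600,96.5885) → (87.3587,127.7552) → (214.3890,42.3622). Open path.

**Shape 2** — `<path>` regular polygon, stroke `#ff0000` → cut (S829, F1205). Machine vertices: (250.7420,85.2360) → (220.2342,42.7480) → (170.3982,58.6331) → (170.1057,110.9387) → (219.7609,127.3802) → (250.7420,85.2360). Closed: final G1 returns to the first vertex.

**Shape 3** — `<line>` line segment, stroke `#ff0000` → cut (S829, F1205). Machine vertices: (59.4524,24.0054) → (224.8541,47.8829). Open path.

**Shape 4** — `<circle>` circle, stroke `#ff0000` → cut (S829, F1205). Machine vertices: (230.7546,33.2132) → (228.3028,40.7591) → (221.8838,45.4228) → (213.9496,45.4228) → (207.5306,40.7591) → (205.0788,33.2132) → (207.5306,25.6673) → (213.9496,21.0036) → (221.8838,21.0036) → (228.3028,25.6673) → (230.7546,33.2132). Closed: final G1 returns to the first vertex.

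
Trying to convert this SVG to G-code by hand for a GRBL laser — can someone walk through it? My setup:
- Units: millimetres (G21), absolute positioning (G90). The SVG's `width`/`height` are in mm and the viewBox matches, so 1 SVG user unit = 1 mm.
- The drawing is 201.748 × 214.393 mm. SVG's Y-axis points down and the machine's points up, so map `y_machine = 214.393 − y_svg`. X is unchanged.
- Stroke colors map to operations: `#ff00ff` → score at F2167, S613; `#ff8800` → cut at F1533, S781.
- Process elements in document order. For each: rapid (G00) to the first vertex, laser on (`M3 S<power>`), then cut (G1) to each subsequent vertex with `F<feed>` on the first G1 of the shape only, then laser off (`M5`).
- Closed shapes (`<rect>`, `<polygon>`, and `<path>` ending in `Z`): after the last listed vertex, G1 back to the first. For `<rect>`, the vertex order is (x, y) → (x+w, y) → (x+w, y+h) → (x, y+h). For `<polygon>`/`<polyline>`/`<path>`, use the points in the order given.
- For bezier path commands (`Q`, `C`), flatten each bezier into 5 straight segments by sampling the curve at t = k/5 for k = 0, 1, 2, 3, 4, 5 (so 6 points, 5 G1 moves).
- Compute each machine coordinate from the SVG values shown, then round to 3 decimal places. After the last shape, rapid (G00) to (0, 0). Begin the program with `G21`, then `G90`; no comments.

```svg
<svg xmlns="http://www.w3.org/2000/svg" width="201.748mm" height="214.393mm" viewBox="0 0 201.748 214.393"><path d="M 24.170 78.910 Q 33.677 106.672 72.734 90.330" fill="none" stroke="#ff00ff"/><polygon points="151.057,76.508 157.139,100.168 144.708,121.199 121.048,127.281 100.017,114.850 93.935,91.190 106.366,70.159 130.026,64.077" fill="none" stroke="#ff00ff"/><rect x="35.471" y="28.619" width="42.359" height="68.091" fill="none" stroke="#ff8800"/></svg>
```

1 u = 1 mm; y_m = 214.393 − y.

[1] `<path>` quadratic bezier, #ff00ff→score S613 F2167: (24.170,135.483) → (29.155,126.142) → (36.504,120.330) → (46.216,118.046) → (58.293,119.290) → (72.734,124.063)

[2] `<polygon>` regular polygon, #ff00ff→score S613 F2167: (151.057,137.885) → (157.139,114.225) → (144.708,93.194) → (121.048,87.112) → (100.017,99.543) → (93.935,123.203) → (106.366,144.234) → (130.026,150.316) → (151.057,137.885) (closed)

[3] `<rect>` rectangle, #ff8800→cut S781 F1533: (35.471,185.774) → (77.830,185.774) → (77.830,117.683) → (35.471,117.683) → (35.471,185.774) (closed)

G21
G90
G00 X24.170 Y135.483
M3 S613
G1 X29.155 Y126.142 F2167
G1 X36.504 Y120.330
G1 X46.216 Y118.046
G1 X58.293 Y119.290
G1 X72.734 Y124.063
M5
G00 X151.057 Y137.885
M3 S613
G1 X157.139 Y114.225 F2167
G1 X144.708 Y93.194
G1 X121.048 Y87.112
G1 X100.017 Y99.543
G1 X93.935 Y123.203
G1 X106.366 Y144.234
G1 X130.026 Y150.316
G1 X151.057 Y137.885
M5
G00 X35.471 Y185.774
M3 S781
G1 X77.830 Y185.774 F1533
G1 X77.830 Y117.683
G1 X35.471 Y117.683
G1 X35.471 Y185.774
M5
G00 X0.000 Y0.000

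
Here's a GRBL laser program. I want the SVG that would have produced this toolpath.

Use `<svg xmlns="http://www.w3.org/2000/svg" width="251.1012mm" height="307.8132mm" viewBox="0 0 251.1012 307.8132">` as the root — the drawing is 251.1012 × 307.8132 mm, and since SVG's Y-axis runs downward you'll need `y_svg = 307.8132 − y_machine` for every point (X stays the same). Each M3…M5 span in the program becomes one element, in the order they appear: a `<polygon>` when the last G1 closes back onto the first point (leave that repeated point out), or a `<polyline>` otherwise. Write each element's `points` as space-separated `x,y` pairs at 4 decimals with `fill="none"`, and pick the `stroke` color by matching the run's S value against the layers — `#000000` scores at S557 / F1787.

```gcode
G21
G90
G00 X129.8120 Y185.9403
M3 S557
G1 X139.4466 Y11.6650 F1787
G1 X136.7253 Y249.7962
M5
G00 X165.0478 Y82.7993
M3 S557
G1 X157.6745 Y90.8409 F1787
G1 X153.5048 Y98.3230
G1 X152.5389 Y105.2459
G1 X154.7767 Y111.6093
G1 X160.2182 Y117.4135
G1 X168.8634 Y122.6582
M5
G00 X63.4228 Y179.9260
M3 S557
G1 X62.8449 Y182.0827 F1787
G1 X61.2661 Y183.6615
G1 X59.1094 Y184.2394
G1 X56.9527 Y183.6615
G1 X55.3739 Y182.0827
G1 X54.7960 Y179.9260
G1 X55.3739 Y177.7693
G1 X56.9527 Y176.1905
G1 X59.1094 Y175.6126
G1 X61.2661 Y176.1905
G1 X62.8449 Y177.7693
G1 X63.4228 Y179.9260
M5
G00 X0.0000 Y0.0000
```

Machine Y-up, SVG Y-down with viewBox height 307.8132, so y_svg = 307.8132 − y_machine; X carries over. Every run uses S557, so all elements get stroke `#000000` (score).

Run 1: The run is open, so emit a `<polyline>` with points (Y-flipped): 129.8120,121.8729 139.4466,296.1482 136.7253,58.0170.

Run 2: The run is open, so emit a `<polyline>` with points (Y-flipped): 165.0478,225.0139 157.6745,216.9723 153.5048,209.4902 152.5389,202.5673 154.7767,196.2039 160.2182,190.3997 168.8634,185.1550.

Run 3: The run returns to its start, so emit a `<polygon>` with points (Y-flipped): 63.4228,127.8872 62.8449,125.7305 61.2661,124.1517 59.1094,123.5738 56.9527,124.1517 55.3739,125.7305 54.7960,127.8872 55.3739,130.0439 56.9527,131.6227 59.1094,132.2006 61.2661,131.6227 62.8449,130.0439.

<svg xmlns="http://www.w3.org/2000/svg" width="251.1012mm" height="307.8132mm" viewBox="0 0 251.1012 307.8132">
  <polyline points="129.8120,121.8729 139.4466,296.1482 136.7253,58.0170" fill="none" stroke="#000000"/>
  <polyline points="165.0478,225.0139 157.6745,216.9723 153.5048,209.4902 152.5389,202.5673 154.7767,196.2039 160.2182,190.3997 168.8634,185.1550" fill="none" stroke="#000000"/>
  <polygon points="63.4228,127.8872 62.8449,125.7305 61.2661,124.1517 59.1094,123.5738 56.9527,124.1517 55.3739,125.7305 54.7960,127.8872 55.3739,130.0439 56.9527,131.6227 59.1094,132.2006 61.2661,131.6227 62.8449,130.0439" fill="none" stroke="#000000"/>
</svg>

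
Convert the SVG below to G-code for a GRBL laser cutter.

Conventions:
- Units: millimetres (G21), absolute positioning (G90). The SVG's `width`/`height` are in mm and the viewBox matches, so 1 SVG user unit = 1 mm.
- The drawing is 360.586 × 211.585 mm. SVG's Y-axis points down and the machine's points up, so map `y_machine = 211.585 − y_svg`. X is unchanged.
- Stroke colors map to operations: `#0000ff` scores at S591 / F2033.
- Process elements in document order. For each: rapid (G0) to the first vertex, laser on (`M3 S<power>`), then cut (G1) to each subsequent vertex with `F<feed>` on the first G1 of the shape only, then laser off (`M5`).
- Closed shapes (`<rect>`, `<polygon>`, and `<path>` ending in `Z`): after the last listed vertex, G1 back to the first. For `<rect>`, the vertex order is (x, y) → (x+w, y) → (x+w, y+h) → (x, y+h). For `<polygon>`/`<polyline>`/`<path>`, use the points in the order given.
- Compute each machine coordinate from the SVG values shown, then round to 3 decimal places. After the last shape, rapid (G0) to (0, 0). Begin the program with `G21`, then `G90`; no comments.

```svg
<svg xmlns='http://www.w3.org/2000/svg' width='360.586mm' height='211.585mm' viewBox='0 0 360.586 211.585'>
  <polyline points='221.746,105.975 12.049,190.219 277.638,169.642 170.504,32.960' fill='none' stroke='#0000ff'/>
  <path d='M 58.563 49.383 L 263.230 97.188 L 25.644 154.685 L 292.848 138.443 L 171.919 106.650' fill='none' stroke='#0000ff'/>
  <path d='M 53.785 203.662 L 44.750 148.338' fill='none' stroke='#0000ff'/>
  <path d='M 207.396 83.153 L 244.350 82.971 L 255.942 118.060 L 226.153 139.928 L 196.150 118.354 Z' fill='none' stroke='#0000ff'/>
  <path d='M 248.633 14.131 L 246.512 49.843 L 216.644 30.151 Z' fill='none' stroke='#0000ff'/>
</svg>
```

1 u = 1 mm; y_m = 211.585 − y.

[1] `<polyline>` open polyline, #0000ff→score S591 F2033: (221.746,105.610) → (12.049,21.366) → (277.638,41.943) → (170.504,178.625)

[2] `<path>` open polyline, #0000ff→score S591 F2033: (58.563,162.202) → (263.230,114.397) → (25.644,56.900) → (292.848,73.142) → (171.919,104.935)

[3] `<path>` line segment, #0000ff→score S591 F2033: (53.785,7.923) → (44.750,63.247)

[4] `<path>` regular polygon, #0000ff→score S591 F2033: (207.396,128.432) → (244.350,128.614) → (255.942,93.525) → (226.153,71.657) → (196.150,93.231) → (207.396,128.432) (closed)

[5] `<path>` regular polygon, #0000ff→score S591 F2033: (248.633,197.454) → (246.512,161.742) → (216.644,181.434) → (248.633,197.454) (closed)

G21
G90
G0 X221.746 Y105.610
M3 S591
G1 X12.049 Y21.366 F2033
G1 X277.638 Y41.943
G1 X170.504 Y178.625
M5
G0 X58.563 Y162.202
M3 S591
G1 X263.230 Y114.397 F2033
G1 X25.644 Y56.900
G1 X292.848 Y73.142
G1 X171.919 Y104.935
M5
G0 X53.785 Y7.923
M3 S591
G1 X44.750 Y63.247 F2033
M5
G0 X207.396 Y128.432
M3 S591
G1 X244.350 Y128.614 F2033
G1 X255.942 Y93.525
G1 X226.153 Y71.657
G1 X196.150 Y93.231
G1 X207.396 Y128.432
M5
G0 X248.633 Y197.454
M3 S591
G1 X246.512 Y161.742 F2033
G1 X216.644 Y181.434
G1 X248.633 Y197.454
M5
G0 X0.000 Y0.000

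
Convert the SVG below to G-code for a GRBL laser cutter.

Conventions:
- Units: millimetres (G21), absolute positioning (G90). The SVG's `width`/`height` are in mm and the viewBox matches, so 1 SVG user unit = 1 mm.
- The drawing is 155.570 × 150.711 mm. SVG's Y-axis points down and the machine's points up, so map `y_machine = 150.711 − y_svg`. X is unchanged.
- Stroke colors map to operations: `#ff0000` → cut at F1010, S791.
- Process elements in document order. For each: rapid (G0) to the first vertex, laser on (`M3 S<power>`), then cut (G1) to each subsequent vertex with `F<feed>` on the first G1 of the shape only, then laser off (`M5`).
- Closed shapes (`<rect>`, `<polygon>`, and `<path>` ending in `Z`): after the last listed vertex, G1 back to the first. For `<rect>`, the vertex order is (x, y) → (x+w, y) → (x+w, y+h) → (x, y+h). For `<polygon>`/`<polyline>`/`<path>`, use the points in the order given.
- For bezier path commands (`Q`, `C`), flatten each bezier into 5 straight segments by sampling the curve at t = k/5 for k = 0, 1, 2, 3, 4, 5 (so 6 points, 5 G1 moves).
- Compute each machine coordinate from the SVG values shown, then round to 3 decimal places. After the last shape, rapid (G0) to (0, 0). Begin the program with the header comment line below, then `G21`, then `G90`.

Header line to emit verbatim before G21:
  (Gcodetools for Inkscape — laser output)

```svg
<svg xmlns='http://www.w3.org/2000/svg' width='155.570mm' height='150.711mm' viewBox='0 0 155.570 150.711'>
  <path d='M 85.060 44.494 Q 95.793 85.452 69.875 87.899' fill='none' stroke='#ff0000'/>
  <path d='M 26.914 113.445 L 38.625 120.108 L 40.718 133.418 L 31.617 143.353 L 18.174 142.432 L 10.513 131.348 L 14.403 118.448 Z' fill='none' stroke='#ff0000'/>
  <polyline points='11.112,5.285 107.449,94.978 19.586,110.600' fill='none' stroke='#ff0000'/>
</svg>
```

Since the viewBox matches the mm dimensions, user units are millimetres directly. The only transform is the Y-flip y_m = 150.711 − y_svg.

Shape 1 is a quadratic bezier drawn with `<path>`. Its stroke #ff0000 means cut at S791, F1010. After flipping Y the toolpath is (85.060,106.217) → (87.887,91.374) → (87.782,79.612) → (84.745,70.931) → (78.776,65.331) → (69.875,62.812).

Shape 2 is a regular polygon drawn with `<path>`. Its stroke #ff0000 means cut at S791, F1010. After flipping Y the toolpath is (26.914,37.266) → (38.625,30.603) → (40.718,17.293) → (31.617,7.358) → (18.174,8.279) → (10.513,19.363) → (14.403,32.263) → (26.914,37.266), returning to the start.

Shape 3 is a open polyline drawn with `<polyline>`. Its stroke #ff0000 means cut at S791, F1010. After flipping Y the toolpath is (11.112,145.426) → (107.449,55.733) → (19.586,40.111).

(Gcodetools for Inkscape — laser output)
G21
G90
G0 X85.060 Y106.217
M3 S791
G1 X87.887 Y91.374 F1010
G1 X87.782 Y79.612
G1 X84.745 Y70.931
G1 X78.776 Y65.331
G1 X69.875 Y62.812
M5
G0 X26.914 Y37.266
M3 S791
G1 X38.625 Y30.603 F1010
G1 X40.718 Y17.293
G1 X31.617 Y7.358
G1 X18.174 Y8.279
G1 X10.513 Y19.363
G1 X14.403 Y32.263
G1 X26.914 Y37.266
M5
G0 X11.112 Y145.426
M3 S791
G1 X107.449 Y55.733 F1010
G1 X19.586 Y40.111
M5
G0 X0.000 Y0.000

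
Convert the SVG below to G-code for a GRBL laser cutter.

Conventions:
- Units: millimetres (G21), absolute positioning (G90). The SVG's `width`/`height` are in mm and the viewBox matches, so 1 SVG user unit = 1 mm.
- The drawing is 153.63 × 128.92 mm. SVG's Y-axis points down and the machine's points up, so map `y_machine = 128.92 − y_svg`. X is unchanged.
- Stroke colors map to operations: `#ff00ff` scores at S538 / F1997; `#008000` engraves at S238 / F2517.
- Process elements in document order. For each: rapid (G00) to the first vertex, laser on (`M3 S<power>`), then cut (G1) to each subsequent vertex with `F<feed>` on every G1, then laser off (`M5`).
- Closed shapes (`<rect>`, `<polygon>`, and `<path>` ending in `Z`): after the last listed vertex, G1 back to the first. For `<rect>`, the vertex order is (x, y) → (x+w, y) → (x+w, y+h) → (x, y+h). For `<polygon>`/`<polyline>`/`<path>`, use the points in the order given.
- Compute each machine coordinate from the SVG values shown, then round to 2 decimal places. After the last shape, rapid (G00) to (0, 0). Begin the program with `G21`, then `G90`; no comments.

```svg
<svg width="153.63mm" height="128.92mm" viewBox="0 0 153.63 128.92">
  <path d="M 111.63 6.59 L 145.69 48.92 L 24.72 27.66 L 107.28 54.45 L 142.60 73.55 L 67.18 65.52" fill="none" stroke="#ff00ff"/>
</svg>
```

G21
G90
G00 X111.63 Y122.33
M3 S538
G1 X145.69 Y80.00 F1997
G1 X24.72 Y101.26 F1997
G1 X107.28 Y74.47 F1997
G1 X142.60 Y55.37 F1997
G1 X67.18 Y63.40 F1997
M5
G00 X0.00 Y0.00

1 u = 1 mm; y_m = 128.92 − y.

[1] `<path>` open polyline, #ff00ff→score S538 F1997: (111.63,122.33) → (145.69,80.00) → (24.72,101.26) → (107.28,74.47) → (142.60,55.37) → (67.18,63.40)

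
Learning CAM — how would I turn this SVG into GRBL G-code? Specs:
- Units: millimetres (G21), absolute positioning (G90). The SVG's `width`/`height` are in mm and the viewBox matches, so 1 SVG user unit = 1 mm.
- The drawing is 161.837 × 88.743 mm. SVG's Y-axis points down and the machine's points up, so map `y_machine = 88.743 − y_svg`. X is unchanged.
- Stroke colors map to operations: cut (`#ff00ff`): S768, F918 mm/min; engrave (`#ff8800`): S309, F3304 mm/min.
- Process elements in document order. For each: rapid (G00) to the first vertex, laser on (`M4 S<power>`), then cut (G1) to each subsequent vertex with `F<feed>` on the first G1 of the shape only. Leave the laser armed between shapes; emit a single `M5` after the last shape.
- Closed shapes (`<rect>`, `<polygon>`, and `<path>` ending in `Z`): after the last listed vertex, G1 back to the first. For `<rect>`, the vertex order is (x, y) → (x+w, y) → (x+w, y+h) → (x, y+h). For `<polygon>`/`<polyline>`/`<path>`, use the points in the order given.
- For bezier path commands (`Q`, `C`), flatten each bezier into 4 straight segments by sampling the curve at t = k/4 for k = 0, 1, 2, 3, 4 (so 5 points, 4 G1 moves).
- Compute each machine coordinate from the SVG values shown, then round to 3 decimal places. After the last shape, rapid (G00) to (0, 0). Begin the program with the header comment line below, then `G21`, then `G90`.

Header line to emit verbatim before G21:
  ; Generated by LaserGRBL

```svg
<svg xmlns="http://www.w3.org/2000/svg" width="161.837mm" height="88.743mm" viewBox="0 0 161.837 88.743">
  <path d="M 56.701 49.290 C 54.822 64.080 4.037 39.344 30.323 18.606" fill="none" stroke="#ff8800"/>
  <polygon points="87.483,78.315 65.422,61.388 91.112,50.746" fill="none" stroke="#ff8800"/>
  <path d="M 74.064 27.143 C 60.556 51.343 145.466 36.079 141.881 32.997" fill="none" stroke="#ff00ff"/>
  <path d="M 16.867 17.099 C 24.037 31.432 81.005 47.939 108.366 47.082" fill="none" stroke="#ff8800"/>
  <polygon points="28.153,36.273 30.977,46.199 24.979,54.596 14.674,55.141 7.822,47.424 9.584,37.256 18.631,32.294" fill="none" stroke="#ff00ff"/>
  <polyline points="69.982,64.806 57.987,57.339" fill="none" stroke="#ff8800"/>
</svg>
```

; Generated by LaserGRBL
G21
G90
G00 X56.701 Y39.453
M4 S309
G1 X48.090 Y35.092 F3304
G1 X32.950 Y41.472
G1 X23.091 Y54.514
G1 X30.323 Y70.137
G00 X87.483 Y10.428
M4 S309
G1 X65.422 Y27.355 F3304
G1 X91.112 Y37.997
G1 X87.483 Y10.428
G00 X74.064 Y61.600
M4 S768
G1 X79.466 Y50.043 F918
G1 X104.251 Y48.442
G1 X130.897 Y51.957
G1 X141.881 Y55.746
G00 X16.867 Y71.644
M4 S309
G1 X30.341 Y60.792 F3304
G1 X55.045 Y50.956
G1 X83.535 Y43.969
G1 X108.366 Y41.661
G00 X28.153 Y52.470
M4 S768
G1 X30.977 Y42.544 F918
G1 X24.979 Y34.147
G1 X14.674 Y33.602
G1 X7.822 Y41.319
G1 X9.584 Y51.487
G1 X18.631 Y56.449
G1 X28.153 Y52.470
G00 X69.982 Y23.937
M4 S309
G1 X57.987 Y31.404 F3304
M5
G00 X0.000 Y0.000

1 u = 1 mm; y_m = 88.743 − y.

[1] `<path>` cubic bezier, #ff8800→engrave S309 F3304: (56.701,39.453) → (48.090,35.092) → (32.950,41.472) → (23.091,54.514) → (30.323,70.137)

[2] `<polygon>` regular polygon, #ff8800→engrave S309 F3304: (87.483,10.428) → (65.422,27.355) → (91.112,37.997) → (87.483,10.428) (closed)

[3] `<path>` cubic bezier, #ff00ff→cut S768 F918: (74.064,61.600) → (79.466,50.043) → (104.251,48.442) → (130.897,51.957) → (141.881,55.746)

[4] `<path>` cubic bezier, #ff8800→engrave S309 F3304: (16.867,71.644) → (30.341,60.792) → (55.045,50.956) → (83.535,43.969) → (108.366,41.661)

[5] `<polygon>` regular polygon, #ff00ff→cut S768 F918: (28.153,52.470) → (30.977,42.544) → (24.979,34.147) → (14.674,33.602) → (7.822,41.319) → (9.584,51.487) → (18.631,56.449) → (28.153,52.470) (closed)

[6] `<polyline>` line segment, #ff8800→engrave S309 F3304: (69.982,23.937) → (57.987,31.404)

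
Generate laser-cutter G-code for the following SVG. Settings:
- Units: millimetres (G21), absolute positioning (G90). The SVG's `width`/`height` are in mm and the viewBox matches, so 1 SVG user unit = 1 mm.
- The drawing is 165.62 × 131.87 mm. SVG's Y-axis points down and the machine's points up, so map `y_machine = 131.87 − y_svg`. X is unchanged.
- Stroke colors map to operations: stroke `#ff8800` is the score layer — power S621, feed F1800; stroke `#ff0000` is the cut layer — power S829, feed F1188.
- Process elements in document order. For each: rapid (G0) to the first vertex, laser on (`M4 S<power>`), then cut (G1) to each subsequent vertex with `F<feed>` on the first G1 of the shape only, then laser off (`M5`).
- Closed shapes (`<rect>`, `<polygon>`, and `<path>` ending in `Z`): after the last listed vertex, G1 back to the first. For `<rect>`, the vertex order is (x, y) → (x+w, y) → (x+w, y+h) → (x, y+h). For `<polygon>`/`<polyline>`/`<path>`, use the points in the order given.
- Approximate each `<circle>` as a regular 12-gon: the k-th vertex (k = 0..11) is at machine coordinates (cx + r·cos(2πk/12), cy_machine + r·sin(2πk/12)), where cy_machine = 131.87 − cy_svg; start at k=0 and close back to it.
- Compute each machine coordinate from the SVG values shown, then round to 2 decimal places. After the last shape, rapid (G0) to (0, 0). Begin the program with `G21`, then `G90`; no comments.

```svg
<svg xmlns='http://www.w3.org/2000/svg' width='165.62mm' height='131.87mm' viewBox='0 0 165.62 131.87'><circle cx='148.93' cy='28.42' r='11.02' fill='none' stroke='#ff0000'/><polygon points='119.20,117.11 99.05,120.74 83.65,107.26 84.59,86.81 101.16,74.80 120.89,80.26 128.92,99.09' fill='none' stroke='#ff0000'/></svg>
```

G21
G90
G0 X159.95 Y103.45
M4 S829
G1 X158.47 Y108.96 F1188
G1 X154.44 Y112.99
G1 X148.93 Y114.47
G1 X143.42 Y112.99
G1 X139.39 Y108.96
G1 X137.91 Y103.45
G1 X139.39 Y97.94
G1 X143.42 Y93.91
G1 X148.93 Y92.43
G1 X154.44 Y93.91
G1 X158.47 Y97.94
G1 X159.95 Y103.45
M5
G0 X119.20 Y14.76
M4 S829
G1 X99.05 Y11.13 F1188
G1 X83.65 Y24.61
G1 X84.59 Y45.06
G1 X101.16 Y57.07
G1 X120.89 Y51.61
G1 X128.92 Y32.78
G1 X119.20 Y14.76
M5
G0 X0.00 Y0.00

viewBox `0 0 165.62 131.87` with mm width/height → 1 unit = 1 mm. Flip: y_m = 131.87 − y_svg.

**Shape 1** — `<circle>` circle, stroke `#ff0000` → cut (S829, F1188). Machine vertices: (159.95,103.45) → (158.47,108.96) → (154.44,112.99) → (148.93,114.47) → (143.42,112.99) → (139.39,108.96) → (137.91,103.45) → (139.39,97.94) → (143.42,93.91) → (148.93,92.43) → (154.44,93.91) → (158.47,97.94) → (159.95,103.45). Closed: final G1 returns to the first vertex.

**Shape 2** — `<polygon>` regular polygon, stroke `#ff0000` → cut (S829, F1188). Machine vertices: (119.20,14.76) → (99.05,11.13) → (83.65,24.61) → (84.59,45.06) → (101.16,57.07) → (120.89,51.61) → (128.92,32.78) → (119.20,14.76). Closed: final G1 returns to the first vertex.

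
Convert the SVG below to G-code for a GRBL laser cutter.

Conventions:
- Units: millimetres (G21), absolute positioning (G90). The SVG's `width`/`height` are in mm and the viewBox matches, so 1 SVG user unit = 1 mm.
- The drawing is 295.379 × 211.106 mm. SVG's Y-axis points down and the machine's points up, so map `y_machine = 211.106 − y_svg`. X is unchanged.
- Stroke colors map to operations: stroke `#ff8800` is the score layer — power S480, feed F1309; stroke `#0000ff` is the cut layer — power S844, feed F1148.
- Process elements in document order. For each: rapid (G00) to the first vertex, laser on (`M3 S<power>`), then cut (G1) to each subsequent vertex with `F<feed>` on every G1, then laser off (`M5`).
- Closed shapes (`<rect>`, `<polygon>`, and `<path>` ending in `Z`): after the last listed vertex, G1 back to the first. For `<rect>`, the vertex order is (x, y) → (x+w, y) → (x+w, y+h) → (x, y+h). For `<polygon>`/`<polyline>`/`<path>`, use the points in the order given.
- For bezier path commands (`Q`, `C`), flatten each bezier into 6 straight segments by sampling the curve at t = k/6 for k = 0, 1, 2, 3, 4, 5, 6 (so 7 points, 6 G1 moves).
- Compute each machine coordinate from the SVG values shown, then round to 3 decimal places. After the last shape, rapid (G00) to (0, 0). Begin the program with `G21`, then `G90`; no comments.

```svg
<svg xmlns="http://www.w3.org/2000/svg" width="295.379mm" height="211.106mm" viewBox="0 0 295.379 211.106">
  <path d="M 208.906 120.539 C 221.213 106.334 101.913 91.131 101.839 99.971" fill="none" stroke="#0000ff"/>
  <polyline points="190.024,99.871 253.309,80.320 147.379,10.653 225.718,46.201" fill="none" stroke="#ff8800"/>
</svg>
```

G21
G90
G00 X208.906 Y90.567
M3 S844
G1 X205.254 Y97.637 F1148
G1 X186.634 Y104.177 F1148
G1 X160.015 Y109.493 F1148
G1 X132.365 Y112.888 F1148
G1 X110.650 Y113.667 F1148
G1 X101.839 Y111.135 F1148
M5
G00 X190.024 Y111.235
M3 S480
G1 X253.309 Y130.786 F1309
G1 X147.379 Y200.453 F1309
G1 X225.718 Y164.905 F1309
M5
G00 X0.000 Y0.000

1 u = 1 mm; y_m = 211.106 − y.

[1] `<path>` cubic bezier, #0000ff→cut S844 F1148: (208.906,90.567) → (205.254,97.637) → (186.634,104.177) → (160.015,109.493) → (132.365,112.888) → (110.650,113.667) → (101.839,111.135)

[2] `<polyline>` open polyline, #ff8800→score S480 F1309: (190.024,111.235) → (253.309,130.786) → (147.379,200.453) → (225.718,164.905)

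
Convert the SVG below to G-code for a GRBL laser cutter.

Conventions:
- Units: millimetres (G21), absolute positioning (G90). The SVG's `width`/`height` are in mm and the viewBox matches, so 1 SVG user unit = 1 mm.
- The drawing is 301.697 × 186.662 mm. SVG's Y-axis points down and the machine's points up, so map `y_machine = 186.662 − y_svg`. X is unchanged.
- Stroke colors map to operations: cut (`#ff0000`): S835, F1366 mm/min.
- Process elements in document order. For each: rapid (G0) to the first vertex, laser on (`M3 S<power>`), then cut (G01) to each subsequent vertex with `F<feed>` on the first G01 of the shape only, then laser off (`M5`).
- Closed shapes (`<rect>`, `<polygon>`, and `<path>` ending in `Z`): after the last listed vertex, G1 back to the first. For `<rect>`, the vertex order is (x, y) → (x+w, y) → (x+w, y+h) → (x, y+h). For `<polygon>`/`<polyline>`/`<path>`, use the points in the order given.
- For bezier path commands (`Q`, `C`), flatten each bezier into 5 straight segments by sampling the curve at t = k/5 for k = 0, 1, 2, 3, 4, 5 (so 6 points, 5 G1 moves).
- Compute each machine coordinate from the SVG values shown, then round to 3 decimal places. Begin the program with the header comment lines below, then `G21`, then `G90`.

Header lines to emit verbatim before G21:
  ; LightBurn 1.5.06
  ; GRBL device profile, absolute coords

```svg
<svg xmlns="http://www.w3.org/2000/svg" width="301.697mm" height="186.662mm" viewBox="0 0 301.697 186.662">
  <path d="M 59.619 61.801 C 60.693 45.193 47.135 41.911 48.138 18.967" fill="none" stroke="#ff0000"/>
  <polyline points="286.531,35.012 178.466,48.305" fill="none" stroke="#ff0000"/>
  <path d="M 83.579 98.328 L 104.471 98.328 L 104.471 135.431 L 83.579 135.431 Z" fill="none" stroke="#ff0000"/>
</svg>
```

1 u = 1 mm; y_m = 186.662 − y.

[1] `<path>` cubic bezier, #ff0000→cut S835 F1366: (59.619,124.861) → (58.741,133.491) → (55.753,140.505) → (52.055,147.489) → (49.050,156.024) → (48.138,167.695)

[2] `<polyline>` line segment, #ff0000→cut S835 F1366: (286.531,151.650) → (178.466,138.357)

[3] `<path>` rectangle, #ff0000→cut S835 F1366: (83.579,88.334) → (104.471,88.334) → (104.471,51.231) → (83.579,51.231) → (83.579,88.334) (closed)

; LightBurn 1.5.06
; GRBL device profile, absolute coords
G21
G90
G0 X59.619 Y124.861
M3 S835
G01 X58.741 Y133.491 F1366
G01 X55.753 Y140.505
G01 X52.055 Y147.489
G01 X49.050 Y156.024
G01 X48.138 Y167.695
M5
G0 X286.531 Y151.650
M3 S835
G01 X178.466 Y138.357 F1366
M5
G0 X83.579 Y88.334
M3 S835
G01 X104.471 Y88.334 F1366
G01 X104.471 Y51.231
G01 X83.579 Y51.231
G01 X83.579 Y88.334
M5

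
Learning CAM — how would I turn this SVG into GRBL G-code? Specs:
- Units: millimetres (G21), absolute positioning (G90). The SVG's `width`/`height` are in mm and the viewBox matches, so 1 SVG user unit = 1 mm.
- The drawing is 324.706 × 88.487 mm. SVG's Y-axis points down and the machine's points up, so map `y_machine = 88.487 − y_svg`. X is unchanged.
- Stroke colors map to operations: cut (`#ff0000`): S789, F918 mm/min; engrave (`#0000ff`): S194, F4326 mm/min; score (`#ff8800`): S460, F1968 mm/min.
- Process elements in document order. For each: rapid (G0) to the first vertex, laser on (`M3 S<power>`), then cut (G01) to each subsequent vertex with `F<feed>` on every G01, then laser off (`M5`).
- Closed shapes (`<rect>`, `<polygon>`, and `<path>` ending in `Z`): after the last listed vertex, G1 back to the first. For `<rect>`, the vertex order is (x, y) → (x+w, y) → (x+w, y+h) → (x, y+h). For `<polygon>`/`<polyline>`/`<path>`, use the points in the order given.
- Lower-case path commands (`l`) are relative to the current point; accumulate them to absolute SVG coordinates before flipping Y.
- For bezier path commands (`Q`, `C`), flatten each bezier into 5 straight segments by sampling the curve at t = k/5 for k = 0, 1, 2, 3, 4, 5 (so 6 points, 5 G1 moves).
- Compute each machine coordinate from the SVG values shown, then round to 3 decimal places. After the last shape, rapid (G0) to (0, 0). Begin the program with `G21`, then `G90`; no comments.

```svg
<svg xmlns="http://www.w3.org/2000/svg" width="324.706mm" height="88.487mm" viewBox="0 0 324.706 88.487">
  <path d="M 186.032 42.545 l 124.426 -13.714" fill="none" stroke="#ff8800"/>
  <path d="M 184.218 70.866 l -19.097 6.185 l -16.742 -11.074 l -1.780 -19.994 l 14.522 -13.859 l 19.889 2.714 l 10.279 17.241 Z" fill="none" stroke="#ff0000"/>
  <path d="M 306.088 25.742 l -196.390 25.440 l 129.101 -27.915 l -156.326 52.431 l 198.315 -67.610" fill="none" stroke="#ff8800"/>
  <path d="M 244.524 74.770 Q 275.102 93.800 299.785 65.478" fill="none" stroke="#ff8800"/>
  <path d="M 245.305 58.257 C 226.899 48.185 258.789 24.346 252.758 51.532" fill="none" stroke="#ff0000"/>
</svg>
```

Since the viewBox matches the mm dimensions, user units are millimetres directly. The only transform is the Y-flip y_m = 88.487 − y_svg.

Shape 1 is a line segment drawn with `<path>`. Its stroke #ff8800 means score at S460, F1968. After flipping Y the toolpath is (186.032,45.942) → (310.458,59.656).

Shape 2 is a regular polygon drawn with `<path>`. Its stroke #ff0000 means cut at S789, F918. After flipping Y the toolpath is (184.218,17.621) → (165.121,11.436) → (148.379,22.510) → (146.599,42.504) → (161.121,56.363) → (181.010,53.649) → (191.289,36.408) → (184.218,17.621), returning to the start.

Shape 3 is a open polyline drawn with `<path>`. Its stroke #ff8800 means score at S460, F1968. After flipping Y the toolpath is (306.088,62.745) → (109.698,37.305) → (238.799,65.220) → (82.473,12.789) → (280.788,80.399).

Shape 4 is a quadratic bezier drawn with `<path>`. Its stroke #ff8800 means score at S460, F1968. After flipping Y the toolpath is (244.524,13.717) → (256.519,7.999) → (268.043,6.069) → (279.095,7.928) → (289.676,13.574) → (299.785,23.009).

Shape 5 is a cubic bezier drawn with `<path>`. Its stroke #ff0000 means cut at S789, F918. After flipping Y the toolpath is (245.305,30.230) → (239.591,37.407) → (241.714,44.778) → (247.439,49.233) → (252.532,47.662) → (252.758,36.955).

G21
G90
G0 X186.032 Y45.942
M3 S460
G01 X310.458 Y59.656 F1968
M5
G0 X184.218 Y17.621
M3 S789
G01 X165.121 Y11.436 F918
G01 X148.379 Y22.510 F918
G01 X146.599 Y42.504 F918
G01 X161.121 Y56.363 F918
G01 X181.010 Y53.649 F918
G01 X191.289 Y36.408 F918
G01 X184.218 Y17.621 F918
M5
G0 X306.088 Y62.745
M3 S460
G01 X109.698 Y37.305 F1968
G01 X238.799 Y65.220 F1968
G01 X82.473 Y12.789 F1968
G01 X280.788 Y80.399 F1968
M5
G0 X244.524 Y13.717
M3 S460
G01 X256.519 Y7.999 F1968
G01 X268.043 Y6.069 F1968
G01 X279.095 Y7.928 F1968
G01 X289.676 Y13.574 F1968
G01 X299.785 Y23.009 F1968
M5
G0 X245.305 Y30.230
M3 S789
G01 X239.591 Y37.407 F918
G01 X241.714 Y44.778 F918
G01 X247.439 Y49.233 F918
G01 X252.532 Y47.662 F918
G01 X252.758 Y36.955 F918
M5
G0 X0.000 Y0.000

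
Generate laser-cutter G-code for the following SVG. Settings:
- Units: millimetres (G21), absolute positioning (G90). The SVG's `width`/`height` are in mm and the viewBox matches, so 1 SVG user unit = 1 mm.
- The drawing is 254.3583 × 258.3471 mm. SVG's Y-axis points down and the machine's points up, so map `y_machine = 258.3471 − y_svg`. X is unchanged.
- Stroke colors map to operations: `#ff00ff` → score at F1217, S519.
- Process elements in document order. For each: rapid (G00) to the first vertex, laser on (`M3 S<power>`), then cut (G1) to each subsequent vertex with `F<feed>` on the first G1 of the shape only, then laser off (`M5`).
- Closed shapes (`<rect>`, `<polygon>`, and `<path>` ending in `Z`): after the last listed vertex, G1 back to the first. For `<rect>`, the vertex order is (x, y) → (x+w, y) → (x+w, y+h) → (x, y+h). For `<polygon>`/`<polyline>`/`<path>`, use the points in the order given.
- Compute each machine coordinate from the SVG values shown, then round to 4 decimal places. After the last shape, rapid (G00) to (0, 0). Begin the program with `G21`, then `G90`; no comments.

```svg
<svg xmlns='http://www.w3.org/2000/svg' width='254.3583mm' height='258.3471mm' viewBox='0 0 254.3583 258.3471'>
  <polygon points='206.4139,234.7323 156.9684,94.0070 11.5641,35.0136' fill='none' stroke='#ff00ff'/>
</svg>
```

Since the viewBox matches the mm dimensions, user units are millimetres directly. The only transform is the Y-flip y_m = 258.3471 − y_svg.

Shape 1 is a closed polygon drawn with `<polygon>`. Its stroke #ff00ff means score at S519, F1217. After flipping Y the toolpath is (206.4139,23.6148) → (156.9684,164.3401) → (11.5641,223.3335) → (206.4139,23.6148), returning to the start.

G21
G90
G00 X206.4139 Y23.6148
M3 S519
G1 X156.9684 Y164.3401 F1217
G1 X11.5641 Y223.3335
G1 X206.4139 Y23.6148
M5
G00 X0.0000 Y0.0000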